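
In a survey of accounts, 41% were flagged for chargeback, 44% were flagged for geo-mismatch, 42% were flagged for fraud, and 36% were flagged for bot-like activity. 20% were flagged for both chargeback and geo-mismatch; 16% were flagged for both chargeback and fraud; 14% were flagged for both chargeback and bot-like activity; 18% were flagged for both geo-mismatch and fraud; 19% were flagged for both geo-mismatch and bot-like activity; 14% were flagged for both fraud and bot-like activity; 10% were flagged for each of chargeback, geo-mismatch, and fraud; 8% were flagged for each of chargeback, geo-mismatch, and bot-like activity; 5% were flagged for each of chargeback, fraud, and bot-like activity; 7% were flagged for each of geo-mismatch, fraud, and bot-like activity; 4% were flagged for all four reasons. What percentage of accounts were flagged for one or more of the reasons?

88%

P(union) = 41 + 44 + 42 + 36 − 20 − 16 − 14 − 18 − 19 − 14 + 10 + 8 + 5 + 7 − 4 = 88%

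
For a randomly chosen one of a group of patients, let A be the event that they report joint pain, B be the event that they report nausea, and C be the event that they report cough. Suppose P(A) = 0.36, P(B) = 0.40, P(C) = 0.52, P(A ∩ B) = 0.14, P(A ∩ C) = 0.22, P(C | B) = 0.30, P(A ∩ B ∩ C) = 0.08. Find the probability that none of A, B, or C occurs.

P(B ∩ C) = P(B)·P(C|B) = 0.40 × 0.30 = 0.12
Using inclusion–exclusion:
P(A ∪ B ∪ C) = 0.36 + 0.40 + 0.52 − 0.14 − 0.22 − 0.12 + 0.08 = 0.88
P(none) = 1 − 0.88 = 0.12

0.12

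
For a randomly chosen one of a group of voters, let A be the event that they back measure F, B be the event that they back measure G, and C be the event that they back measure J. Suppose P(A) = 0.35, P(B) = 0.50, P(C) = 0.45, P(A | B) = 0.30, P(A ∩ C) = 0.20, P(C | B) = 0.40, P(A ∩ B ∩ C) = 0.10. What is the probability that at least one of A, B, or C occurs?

0.85

P(A ∩ B) = P(B)·P(A|B) = 0.50 × 0.30 = 0.15
P(B ∩ C) = P(B)·P(C|B) = 0.50 × 0.40 = 0.20
By inclusion–exclusion:
P(A ∪ B ∪ C) = 0.35 + 0.50 + 0.45 − 0.15 − 0.20 − 0.20 + 0.10 = 0.85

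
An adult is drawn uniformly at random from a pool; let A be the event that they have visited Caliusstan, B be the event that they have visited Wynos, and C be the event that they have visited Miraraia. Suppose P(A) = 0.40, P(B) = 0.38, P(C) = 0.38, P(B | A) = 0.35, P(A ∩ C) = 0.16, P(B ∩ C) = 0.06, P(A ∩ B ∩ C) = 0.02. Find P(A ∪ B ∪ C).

0.82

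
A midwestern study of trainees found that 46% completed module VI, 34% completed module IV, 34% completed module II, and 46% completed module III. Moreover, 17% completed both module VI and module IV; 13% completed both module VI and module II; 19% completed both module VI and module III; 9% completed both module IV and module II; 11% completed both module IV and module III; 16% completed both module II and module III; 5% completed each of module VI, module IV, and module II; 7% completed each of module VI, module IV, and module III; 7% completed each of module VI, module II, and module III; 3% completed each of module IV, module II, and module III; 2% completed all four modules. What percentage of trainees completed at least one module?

Using inclusion–exclusion:
P(union) = 46 + 34 + 34 + 46 − 17 − 13 − 19 − 9 − 11 − 16 + 5 + 7 + 7 + 3 − 2 = 95%

95%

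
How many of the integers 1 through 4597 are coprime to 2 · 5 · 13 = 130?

floor(4597/2) + floor(4597/5) + floor(4597/13) − floor(4597/10) − floor(4597/26) − floor(4597/65) + floor(4597/130) = 2298 + 919 + 353 − 459 − 176 − 70 + 35 = 2900
4597 − 2900 = 1697

1697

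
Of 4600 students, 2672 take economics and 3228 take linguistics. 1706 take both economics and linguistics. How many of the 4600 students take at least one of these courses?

By inclusion–exclusion:
N(≥1) = 2672 + 3228 − 1706 = 4194

4194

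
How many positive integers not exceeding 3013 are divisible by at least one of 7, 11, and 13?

844

Using inclusion–exclusion:
430 + 273 + 231 − 39 − 33 − 21 + 3 = 844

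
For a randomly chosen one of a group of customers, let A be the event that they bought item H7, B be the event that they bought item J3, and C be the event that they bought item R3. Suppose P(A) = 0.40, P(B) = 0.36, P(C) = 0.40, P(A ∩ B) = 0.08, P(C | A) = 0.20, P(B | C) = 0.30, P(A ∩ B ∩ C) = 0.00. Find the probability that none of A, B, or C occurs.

P(A ∩ C) = P(A)·P(C|A) = 0.40 × 0.20 = 0.08
P(B ∩ C) = P(C)·P(B|C) = 0.40 × 0.30 = 0.12
P(A ∪ B ∪ C) = 0.40 + 0.36 + 0.40 − 0.08 − 0.08 − 0.12 + 0.00 = 0.88
P(none) = 1 − 0.88 = 0.12

0.12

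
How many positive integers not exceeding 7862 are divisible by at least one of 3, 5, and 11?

Using inclusion–exclusion:
floor(7862/3) + floor(7862/5) + floor(7862/11) − floor(7862/15) − floor(7862/33) − floor(7862/55) + floor(7862/165) = 2620 + 1572 + 714 − 524 − 238 − 142 + 47 = 4049

4049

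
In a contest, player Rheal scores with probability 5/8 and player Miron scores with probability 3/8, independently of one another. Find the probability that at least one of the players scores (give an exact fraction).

49/64

Since the events are independent, P(none) is the product of the individual non-occurrence probabilities.
P(none) = (1 − 5/8) × (1 − 3/8) = 3/8 × 5/8 = 15/64
P(at least one) = 1 − 15/64 = 49/64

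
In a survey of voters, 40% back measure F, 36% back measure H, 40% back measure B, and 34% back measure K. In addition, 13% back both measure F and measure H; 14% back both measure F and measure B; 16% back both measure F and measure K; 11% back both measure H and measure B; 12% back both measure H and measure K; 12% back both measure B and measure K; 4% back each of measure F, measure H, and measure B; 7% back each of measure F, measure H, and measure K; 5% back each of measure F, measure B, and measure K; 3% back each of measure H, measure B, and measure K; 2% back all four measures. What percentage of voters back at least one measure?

Using inclusion–exclusion:
P(≥1) = 40 + 36 + 40 + 34 − 13 − 14 − 16 − 11 − 12 − 12 + 4 + 7 + 5 + 3 − 2 = 89%

89%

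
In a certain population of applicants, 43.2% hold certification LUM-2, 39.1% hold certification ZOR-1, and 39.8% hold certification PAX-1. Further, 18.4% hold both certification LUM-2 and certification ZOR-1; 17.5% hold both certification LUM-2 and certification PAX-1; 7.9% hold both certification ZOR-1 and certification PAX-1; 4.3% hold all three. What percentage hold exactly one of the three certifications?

47.4%

By inclusion–exclusion (exactly-one form):
P(exactly one) = 43.2 + 39.1 + 39.8 − 2·18.4 − 2·17.5 − 2·7.9 + 3·4.3 = 47.4%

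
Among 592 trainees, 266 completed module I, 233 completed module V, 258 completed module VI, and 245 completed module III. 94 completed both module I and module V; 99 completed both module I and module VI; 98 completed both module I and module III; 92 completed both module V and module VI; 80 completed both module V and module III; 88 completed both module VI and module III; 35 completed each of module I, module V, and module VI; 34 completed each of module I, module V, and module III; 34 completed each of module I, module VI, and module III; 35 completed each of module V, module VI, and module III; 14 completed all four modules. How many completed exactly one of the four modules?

258

By inclusion–exclusion (exactly-one form):
|exactly one| = 266 + 233 + 258 + 245 − 2·94 − 2·99 − 2·98 − 2·92 − 2·80 − 2·88 + 3·35 + 3·34 + 3·34 + 3·35 − 4·14 = 258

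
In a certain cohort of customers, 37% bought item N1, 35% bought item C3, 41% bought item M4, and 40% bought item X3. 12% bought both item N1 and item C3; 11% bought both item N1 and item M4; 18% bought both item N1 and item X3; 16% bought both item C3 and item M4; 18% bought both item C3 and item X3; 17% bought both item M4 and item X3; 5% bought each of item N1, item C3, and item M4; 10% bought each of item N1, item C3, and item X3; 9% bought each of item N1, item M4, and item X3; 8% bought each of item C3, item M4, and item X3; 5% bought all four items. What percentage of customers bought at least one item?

88%

P(at least one) = 37 + 35 + 41 + 40 − 12 − 11 − 18 − 16 − 18 − 17 + 5 + 10 + 9 + 8 − 5 = 88%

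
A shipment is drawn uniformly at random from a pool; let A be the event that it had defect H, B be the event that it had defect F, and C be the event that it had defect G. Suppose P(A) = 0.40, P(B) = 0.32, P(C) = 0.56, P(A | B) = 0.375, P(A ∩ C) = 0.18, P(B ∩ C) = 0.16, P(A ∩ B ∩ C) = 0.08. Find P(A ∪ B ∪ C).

0.90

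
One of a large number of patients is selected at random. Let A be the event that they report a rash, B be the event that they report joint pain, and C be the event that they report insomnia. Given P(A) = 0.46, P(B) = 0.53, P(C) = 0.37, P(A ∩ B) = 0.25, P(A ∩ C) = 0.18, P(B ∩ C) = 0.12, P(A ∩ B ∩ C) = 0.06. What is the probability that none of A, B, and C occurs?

P(A ∪ B ∪ C) = 0.46 + 0.53 + 0.37 − 0.25 − 0.18 − 0.12 + 0.06 = 0.87
P(none) = 1 − 0.87 = 0.13

0.13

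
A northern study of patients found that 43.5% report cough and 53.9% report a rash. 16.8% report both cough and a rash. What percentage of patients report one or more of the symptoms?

By inclusion-exclusion,
P(≥1) = 43.5 + 53.9 − 16.8 = 80.6%

80.6%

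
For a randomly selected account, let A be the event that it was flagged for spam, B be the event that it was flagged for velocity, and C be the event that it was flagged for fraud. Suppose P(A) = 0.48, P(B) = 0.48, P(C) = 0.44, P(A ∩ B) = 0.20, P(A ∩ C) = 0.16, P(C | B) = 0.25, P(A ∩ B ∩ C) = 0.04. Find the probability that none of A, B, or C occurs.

0.04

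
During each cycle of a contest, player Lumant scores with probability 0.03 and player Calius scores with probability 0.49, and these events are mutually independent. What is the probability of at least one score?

0.5053

P(none) = (1 − 0.03) × (1 − 0.49) = 0.97 × 0.51 = 0.4947
P(at least one) = 1 − 0.4947 = 0.5053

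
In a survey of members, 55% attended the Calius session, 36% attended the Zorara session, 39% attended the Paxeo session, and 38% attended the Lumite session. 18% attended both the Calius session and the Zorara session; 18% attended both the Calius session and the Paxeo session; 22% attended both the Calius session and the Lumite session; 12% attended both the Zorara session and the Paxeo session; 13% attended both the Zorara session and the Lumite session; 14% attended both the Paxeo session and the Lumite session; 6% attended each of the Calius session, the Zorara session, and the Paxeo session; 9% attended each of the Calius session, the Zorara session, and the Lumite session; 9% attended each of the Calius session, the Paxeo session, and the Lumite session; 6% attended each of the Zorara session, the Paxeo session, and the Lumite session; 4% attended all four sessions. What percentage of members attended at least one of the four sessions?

Apply inclusion-exclusion:
P(≥1) = 55 + 36 + 39 + 38 − 18 − 18 − 22 − 12 − 13 − 14 + 6 + 9 + 9 + 6 − 4 = 97%

97%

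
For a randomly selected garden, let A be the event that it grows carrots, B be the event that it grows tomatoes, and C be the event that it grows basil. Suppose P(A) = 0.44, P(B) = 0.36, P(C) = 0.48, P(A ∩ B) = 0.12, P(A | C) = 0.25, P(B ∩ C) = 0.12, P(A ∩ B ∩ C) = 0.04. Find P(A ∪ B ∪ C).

0.96

P(A ∩ C) = P(C)·P(A|C) = 0.48 × 0.25 = 0.12
Apply inclusion-exclusion:
P(A ∪ B ∪ C) = 0.44 + 0.36 + 0.48 − 0.12 − 0.12 − 0.12 + 0.04 = 0.96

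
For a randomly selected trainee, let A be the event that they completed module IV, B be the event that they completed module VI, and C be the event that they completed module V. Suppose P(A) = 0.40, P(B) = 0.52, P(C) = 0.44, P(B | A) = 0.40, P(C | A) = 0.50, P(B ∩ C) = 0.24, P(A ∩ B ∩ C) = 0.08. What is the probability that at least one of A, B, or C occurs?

P(A ∩ B) = P(A)·P(B|A) = 0.40 × 0.40 = 0.16
P(A ∩ C) = P(A)·P(C|A) = 0.40 × 0.50 = 0.20
Inclusion–exclusion gives
P(A ∪ B ∪ C) = 0.40 + 0.52 + 0.44 − 0.16 − 0.20 − 0.24 + 0.08 = 0.84

0.84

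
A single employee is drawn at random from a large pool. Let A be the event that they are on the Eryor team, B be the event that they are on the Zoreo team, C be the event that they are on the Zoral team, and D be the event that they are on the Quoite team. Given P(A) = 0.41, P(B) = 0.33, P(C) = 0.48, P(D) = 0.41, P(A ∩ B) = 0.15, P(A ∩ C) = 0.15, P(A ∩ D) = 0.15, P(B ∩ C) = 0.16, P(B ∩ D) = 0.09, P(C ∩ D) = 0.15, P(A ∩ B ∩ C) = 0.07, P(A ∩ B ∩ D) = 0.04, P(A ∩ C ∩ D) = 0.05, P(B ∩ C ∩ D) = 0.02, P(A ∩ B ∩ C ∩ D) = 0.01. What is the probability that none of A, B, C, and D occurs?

0.05

P(A ∪ B ∪ C ∪ D) = 0.41 + 0.33 + 0.48 + 0.41 − 0.15 − 0.15 − 0.15 − 0.16 − 0.09 − 0.15 + 0.07 + 0.04 + 0.05 + 0.02 − 0.01 = 0.95
P(none) = 1 − 0.95 = 0.05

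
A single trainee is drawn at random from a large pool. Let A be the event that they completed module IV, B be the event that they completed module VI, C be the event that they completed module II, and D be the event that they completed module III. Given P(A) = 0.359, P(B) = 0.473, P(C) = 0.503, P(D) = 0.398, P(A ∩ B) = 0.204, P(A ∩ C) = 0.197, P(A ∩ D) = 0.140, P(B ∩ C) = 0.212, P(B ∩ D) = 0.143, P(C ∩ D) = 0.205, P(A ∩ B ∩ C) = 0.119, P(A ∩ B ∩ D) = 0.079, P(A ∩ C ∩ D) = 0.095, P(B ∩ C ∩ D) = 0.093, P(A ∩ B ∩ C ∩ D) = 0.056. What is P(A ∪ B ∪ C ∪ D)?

0.962

Using inclusion–exclusion:
P(A ∪ B ∪ C ∪ D) = 0.359 + 0.473 + 0.503 + 0.398 − 0.204 − 0.197 − 0.140 − 0.212 − 0.143 − 0.205 + 0.119 + 0.079 + 0.095 + 0.093 − 0.056 = 0.962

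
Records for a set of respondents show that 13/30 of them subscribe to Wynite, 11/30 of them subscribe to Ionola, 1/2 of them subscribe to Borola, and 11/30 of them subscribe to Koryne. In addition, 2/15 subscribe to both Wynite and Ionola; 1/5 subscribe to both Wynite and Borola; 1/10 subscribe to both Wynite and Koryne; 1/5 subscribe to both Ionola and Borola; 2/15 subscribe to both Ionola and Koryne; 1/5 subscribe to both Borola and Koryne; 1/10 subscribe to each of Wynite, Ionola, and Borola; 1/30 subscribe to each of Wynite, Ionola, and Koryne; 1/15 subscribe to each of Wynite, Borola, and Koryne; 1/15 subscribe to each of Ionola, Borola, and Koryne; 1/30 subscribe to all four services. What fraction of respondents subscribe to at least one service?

14/15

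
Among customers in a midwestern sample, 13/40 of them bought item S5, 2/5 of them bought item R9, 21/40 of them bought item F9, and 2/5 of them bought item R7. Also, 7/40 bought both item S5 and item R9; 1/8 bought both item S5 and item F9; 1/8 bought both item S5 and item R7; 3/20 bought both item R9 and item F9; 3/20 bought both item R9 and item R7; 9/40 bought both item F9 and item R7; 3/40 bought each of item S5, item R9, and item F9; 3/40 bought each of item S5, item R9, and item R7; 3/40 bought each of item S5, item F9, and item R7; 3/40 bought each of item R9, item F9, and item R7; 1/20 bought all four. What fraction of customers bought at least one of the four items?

19/20

Using inclusion–exclusion:
P(at least one) = 13/40 + 2/5 + 21/40 + 2/5 − 7/40 − 1/8 − 1/8 − 3/20 − 3/20 − 9/40 + 3/40 + 3/40 + 3/40 + 3/40 − 1/20 = 19/20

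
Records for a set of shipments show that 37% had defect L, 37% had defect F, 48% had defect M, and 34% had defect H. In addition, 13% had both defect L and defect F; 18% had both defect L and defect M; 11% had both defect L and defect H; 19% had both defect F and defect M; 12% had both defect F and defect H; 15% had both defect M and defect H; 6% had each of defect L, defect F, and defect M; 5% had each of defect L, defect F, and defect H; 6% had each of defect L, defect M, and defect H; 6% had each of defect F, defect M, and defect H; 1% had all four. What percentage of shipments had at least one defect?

P(at least one) = 37 + 37 + 48 + 34 − 13 − 18 − 11 − 19 − 12 − 15 + 6 + 5 + 6 + 6 − 1 = 90%

90%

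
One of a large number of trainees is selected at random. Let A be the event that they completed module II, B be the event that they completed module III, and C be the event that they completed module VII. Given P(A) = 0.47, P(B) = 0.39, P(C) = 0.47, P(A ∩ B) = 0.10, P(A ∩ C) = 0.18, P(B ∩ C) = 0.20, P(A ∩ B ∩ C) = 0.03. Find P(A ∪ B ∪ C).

P(A ∪ B ∪ C) = 0.47 + 0.39 + 0.47 − 0.10 − 0.18 − 0.20 + 0.03 = 0.88

0.88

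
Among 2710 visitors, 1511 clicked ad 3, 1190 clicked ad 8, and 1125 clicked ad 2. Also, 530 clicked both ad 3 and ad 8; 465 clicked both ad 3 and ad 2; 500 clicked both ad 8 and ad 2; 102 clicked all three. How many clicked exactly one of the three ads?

1142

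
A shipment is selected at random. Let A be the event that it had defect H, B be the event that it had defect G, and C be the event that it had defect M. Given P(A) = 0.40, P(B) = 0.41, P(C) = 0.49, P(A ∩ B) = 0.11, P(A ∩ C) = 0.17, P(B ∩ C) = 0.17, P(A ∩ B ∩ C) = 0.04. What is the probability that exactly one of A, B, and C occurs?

P(exactly one) = 0.40 + 0.41 + 0.49 − 2·0.11 − 2·0.17 − 2·0.17 + 3·0.04 = 0.52

0.52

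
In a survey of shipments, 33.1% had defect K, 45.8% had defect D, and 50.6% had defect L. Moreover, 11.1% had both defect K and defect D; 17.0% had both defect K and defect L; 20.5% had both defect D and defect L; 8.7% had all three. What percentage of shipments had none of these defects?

10.4%

Using inclusion–exclusion:
P(≥1) = 33.1 + 45.8 + 50.6 − 11.1 − 17.0 − 20.5 + 8.7 = 89.6%
P(none) = 100% − 89.6% = 10.4%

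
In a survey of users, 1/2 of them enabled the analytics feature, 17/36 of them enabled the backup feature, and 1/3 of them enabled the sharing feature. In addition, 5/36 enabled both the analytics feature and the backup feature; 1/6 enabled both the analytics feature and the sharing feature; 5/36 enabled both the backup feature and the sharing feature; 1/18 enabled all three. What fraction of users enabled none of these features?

1/12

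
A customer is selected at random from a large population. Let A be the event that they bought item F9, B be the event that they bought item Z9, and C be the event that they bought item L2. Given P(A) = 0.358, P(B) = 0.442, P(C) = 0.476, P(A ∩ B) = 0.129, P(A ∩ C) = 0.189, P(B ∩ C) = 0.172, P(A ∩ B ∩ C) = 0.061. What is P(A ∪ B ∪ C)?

By inclusion-exclusion,
P(A ∪ B ∪ C) = 0.358 + 0.442 + 0.476 − 0.129 − 0.189 − 0.172 + 0.061 = 0.847

0.847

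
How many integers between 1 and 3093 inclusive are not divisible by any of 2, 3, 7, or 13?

⌊3093/2⌋ + ⌊3093/3⌋ + ⌊3093/7⌋ + ⌊3093/13⌋ − ⌊3093/6⌋ − ⌊3093/14⌋ − ⌊3093/26⌋ − ⌊3093/21⌋ − ⌊3093/39⌋ − ⌊3093/91⌋ + ⌊3093/42⌋ + ⌊3093/78⌋ + ⌊3093/182⌋ + ⌊3093/273⌋ − ⌊3093/546⌋ = 1546 + 1031 + 441 + 237 − 515 − 220 − 118 − 147 − 79 − 33 + 73 + 39 + 16 + 11 − 5 = 2277
3093 − 2277 = 816

816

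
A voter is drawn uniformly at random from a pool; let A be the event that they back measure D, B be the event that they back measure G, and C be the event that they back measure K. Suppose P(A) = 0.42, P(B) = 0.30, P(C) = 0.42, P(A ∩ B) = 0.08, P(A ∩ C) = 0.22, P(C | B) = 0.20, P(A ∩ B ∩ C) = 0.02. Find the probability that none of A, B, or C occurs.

0.20

P(B ∩ C) = P(B)·P(C|B) = 0.30 × 0.20 = 0.06
P(A ∪ B ∪ C) = 0.42 + 0.30 + 0.42 − 0.08 − 0.22 − 0.06 + 0.02 = 0.80
P(none) = 1 − 0.80 = 0.20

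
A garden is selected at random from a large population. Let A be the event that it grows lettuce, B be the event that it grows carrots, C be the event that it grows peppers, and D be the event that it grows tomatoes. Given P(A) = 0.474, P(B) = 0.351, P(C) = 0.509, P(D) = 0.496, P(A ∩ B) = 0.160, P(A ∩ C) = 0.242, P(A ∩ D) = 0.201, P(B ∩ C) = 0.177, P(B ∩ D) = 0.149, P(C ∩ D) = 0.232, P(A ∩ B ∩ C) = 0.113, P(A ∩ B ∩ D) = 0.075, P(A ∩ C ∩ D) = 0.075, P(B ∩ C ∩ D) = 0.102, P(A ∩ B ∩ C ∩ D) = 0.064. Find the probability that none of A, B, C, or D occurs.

0.030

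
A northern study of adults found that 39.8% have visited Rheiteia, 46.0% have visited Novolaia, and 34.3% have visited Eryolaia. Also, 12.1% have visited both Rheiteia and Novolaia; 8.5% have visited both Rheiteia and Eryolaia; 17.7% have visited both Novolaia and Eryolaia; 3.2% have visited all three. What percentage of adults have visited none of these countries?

By inclusion–exclusion:
P(≥1) = 39.8 + 46.0 + 34.3 − 12.1 − 8.5 − 17.7 + 3.2 = 85.0%
P(none) = 100% − 85.0% = 15.0%

15.0%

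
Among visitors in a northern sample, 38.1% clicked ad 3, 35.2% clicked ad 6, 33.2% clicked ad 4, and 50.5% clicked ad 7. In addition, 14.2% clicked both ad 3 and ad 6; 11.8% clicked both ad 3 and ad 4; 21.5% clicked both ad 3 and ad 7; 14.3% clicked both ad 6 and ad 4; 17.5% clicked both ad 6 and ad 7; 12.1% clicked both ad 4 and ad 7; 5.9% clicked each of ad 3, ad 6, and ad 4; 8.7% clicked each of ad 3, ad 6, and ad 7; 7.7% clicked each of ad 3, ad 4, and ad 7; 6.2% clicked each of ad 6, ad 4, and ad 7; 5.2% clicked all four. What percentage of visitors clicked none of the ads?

11.1%

P(union) = 38.1 + 35.2 + 33.2 + 50.5 − 14.2 − 11.8 − 21.5 − 14.3 − 17.5 − 12.1 + 5.9 + 8.7 + 7.7 + 6.2 − 5.2 = 88.9%
P(none) = 100% − 88.9% = 11.1%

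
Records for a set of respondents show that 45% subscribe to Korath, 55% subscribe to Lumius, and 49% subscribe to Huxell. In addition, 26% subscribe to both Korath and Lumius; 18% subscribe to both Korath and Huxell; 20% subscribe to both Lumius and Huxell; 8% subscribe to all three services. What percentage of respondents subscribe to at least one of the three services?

P(at least one) = 45 + 55 + 49 − 26 − 18 − 20 + 8 = 93%

93%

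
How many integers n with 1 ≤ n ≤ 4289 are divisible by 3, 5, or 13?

By inclusion–exclusion:
⌊4289/3⌋ + ⌊4289/5⌋ + ⌊4289/13⌋ − ⌊4289/15⌋ − ⌊4289/39⌋ − ⌊4289/65⌋ + ⌊4289/195⌋ = 1429 + 857 + 329 − 285 − 109 − 65 + 21 = 2177

2177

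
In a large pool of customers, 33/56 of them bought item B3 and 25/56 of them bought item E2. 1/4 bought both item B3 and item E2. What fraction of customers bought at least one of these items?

By inclusion-exclusion,
P(at least one) = 33/56 + 25/56 − 1/4 = 11/14

11/14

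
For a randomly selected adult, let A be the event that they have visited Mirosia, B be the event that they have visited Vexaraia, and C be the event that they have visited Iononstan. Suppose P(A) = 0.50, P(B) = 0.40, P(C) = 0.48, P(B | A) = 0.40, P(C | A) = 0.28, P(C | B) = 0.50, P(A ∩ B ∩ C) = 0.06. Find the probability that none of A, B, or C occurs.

0.10

P(A ∩ B) = P(A)·P(B|A) = 0.50 × 0.40 = 0.20
P(A ∩ C) = P(A)·P(C|A) = 0.50 × 0.28 = 0.14
P(B ∩ C) = P(B)·P(C|B) = 0.40 × 0.50 = 0.20
By inclusion–exclusion:
P(A ∪ B ∪ C) = 0.50 + 0.40 + 0.48 − 0.20 − 0.14 − 0.20 + 0.06 = 0.90
P(none) = 1 − 0.90 = 0.10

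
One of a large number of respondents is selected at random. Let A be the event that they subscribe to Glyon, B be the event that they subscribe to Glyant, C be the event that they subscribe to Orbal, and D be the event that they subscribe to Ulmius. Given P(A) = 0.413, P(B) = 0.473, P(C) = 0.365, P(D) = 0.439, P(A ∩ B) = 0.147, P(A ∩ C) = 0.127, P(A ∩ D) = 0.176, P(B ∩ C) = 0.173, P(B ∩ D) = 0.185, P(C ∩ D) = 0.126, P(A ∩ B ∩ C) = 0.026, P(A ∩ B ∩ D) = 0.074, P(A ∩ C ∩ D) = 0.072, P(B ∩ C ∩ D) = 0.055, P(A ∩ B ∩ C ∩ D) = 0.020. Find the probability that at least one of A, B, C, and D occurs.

By inclusion-exclusion,
P(A ∪ B ∪ C ∪ D) = 0.413 + 0.473 + 0.365 + 0.439 − 0.147 − 0.127 − 0.176 − 0.173 − 0.185 − 0.126 + 0.026 + 0.074 + 0.072 + 0.055 − 0.020 = 0.963

0.963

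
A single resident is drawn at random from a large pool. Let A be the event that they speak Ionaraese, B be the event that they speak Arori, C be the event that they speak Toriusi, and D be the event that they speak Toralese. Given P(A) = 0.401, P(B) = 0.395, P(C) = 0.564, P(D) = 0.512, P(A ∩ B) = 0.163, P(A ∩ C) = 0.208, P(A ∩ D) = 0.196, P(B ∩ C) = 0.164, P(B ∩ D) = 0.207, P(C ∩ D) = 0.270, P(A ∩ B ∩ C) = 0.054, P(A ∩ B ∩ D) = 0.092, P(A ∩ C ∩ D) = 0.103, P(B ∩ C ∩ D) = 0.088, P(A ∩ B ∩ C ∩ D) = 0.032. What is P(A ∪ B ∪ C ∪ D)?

0.969

P(A ∪ B ∪ C ∪ D) = 0.401 + 0.395 + 0.564 + 0.512 − 0.163 − 0.208 − 0.196 − 0.164 − 0.207 − 0.270 + 0.054 + 0.092 + 0.103 + 0.088 − 0.032 = 0.969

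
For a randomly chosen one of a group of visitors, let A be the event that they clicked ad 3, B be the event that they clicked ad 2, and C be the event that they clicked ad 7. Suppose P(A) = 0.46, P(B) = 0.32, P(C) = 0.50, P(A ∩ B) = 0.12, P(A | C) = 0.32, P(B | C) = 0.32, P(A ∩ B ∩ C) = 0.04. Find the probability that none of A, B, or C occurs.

P(A ∩ C) = P(C)·P(A|C) = 0.50 × 0.32 = 0.16
P(B ∩ C) = P(C)·P(B|C) = 0.50 × 0.32 = 0.16
By inclusion-exclusion,
P(A ∪ B ∪ C) = 0.46 + 0.32 + 0.50 − 0.12 − 0.16 − 0.16 + 0.04 = 0.88
P(none) = 1 − 0.88 = 0.12

0.12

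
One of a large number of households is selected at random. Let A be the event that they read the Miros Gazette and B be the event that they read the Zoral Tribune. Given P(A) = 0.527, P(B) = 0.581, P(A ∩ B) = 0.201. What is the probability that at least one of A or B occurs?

0.907

Inclusion–exclusion gives
P(A ∪ B) = 0.527 + 0.581 − 0.201 = 0.907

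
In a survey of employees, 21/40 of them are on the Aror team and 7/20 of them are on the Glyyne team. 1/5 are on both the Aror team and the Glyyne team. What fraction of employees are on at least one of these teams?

Using inclusion–exclusion:
P(≥1) = 21/40 + 7/20 − 1/5 = 27/40

27/40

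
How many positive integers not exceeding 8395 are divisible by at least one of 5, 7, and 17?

2978

Inclusion–exclusion gives
floor(8395/5) + floor(8395/7) + floor(8395/17) − floor(8395/35) − floor(8395/85) − floor(8395/119) + floor(8395/595) = 1679 + 1199 + 493 − 239 − 98 − 70 + 14 = 2978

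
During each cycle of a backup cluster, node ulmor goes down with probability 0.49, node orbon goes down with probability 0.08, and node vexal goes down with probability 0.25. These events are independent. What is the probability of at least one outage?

0.6481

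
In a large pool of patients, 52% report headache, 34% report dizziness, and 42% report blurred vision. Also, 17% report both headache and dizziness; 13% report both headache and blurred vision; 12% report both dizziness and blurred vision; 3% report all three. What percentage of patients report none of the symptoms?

11%

P(≥1) = 52 + 34 + 42 − 17 − 13 − 12 + 3 = 89%
P(none) = 100% − 89% = 11%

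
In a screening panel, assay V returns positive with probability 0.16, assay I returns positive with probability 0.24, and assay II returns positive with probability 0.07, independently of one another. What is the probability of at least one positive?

0.406288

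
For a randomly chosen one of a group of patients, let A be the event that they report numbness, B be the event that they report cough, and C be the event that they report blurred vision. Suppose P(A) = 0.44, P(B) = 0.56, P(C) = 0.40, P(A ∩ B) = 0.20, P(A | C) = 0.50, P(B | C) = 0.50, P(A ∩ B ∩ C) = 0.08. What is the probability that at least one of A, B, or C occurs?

P(A ∩ C) = P(C)·P(A|C) = 0.40 × 0.50 = 0.20
P(B ∩ C) = P(C)·P(B|C) = 0.40 × 0.50 = 0.20
Inclusion–exclusion gives
P(A ∪ B ∪ C) = 0.44 + 0.56 + 0.40 − 0.20 − 0.20 − 0.20 + 0.08 = 0.88

0.88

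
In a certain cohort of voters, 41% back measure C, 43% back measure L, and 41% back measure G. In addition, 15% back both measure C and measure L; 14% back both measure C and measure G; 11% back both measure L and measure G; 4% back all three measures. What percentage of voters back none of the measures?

11%

Using inclusion–exclusion:
P(≥1) = 41 + 43 + 41 − 15 − 14 − 11 + 4 = 89%
P(none) = 100% − 89% = 11%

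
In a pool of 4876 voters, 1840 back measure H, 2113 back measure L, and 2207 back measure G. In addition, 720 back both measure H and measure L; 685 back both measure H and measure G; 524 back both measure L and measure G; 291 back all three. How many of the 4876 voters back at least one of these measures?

4522

Using inclusion–exclusion:
N(≥1) = 1840 + 2113 + 2207 − 720 − 685 − 524 + 291 = 4522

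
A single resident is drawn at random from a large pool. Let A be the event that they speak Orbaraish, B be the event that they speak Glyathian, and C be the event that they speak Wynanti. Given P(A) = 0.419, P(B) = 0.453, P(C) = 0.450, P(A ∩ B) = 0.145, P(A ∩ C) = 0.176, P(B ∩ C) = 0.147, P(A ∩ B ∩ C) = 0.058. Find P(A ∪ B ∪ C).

0.912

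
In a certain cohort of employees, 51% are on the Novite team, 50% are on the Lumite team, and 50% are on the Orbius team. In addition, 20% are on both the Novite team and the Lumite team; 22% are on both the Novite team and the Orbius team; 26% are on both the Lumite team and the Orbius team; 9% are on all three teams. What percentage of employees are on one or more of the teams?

P(at least one) = 51 + 50 + 50 − 20 − 22 − 26 + 9 = 92%

92%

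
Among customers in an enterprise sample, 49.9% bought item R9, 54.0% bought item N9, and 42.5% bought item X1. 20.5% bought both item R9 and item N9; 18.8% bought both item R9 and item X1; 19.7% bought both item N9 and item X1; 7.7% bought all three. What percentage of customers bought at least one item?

P(union) = 49.9 + 54.0 + 42.5 − 20.5 − 18.8 − 19.7 + 7.7 = 95.1%

95.1%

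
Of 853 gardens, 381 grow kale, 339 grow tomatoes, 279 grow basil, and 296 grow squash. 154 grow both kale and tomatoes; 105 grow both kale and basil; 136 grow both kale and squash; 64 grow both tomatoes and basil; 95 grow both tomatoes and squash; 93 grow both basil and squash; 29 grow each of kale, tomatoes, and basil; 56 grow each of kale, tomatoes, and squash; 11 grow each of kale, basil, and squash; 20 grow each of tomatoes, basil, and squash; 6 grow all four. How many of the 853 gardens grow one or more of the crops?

758

|at least one| = 381 + 339 + 279 + 296 − 154 − 105 − 136 − 64 − 95 − 93 + 29 + 56 + 11 + 20 − 6 = 758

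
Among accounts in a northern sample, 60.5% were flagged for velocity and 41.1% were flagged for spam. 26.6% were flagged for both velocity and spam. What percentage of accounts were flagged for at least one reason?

P(union) = 60.5 + 41.1 − 26.6 = 75.0%

75.0%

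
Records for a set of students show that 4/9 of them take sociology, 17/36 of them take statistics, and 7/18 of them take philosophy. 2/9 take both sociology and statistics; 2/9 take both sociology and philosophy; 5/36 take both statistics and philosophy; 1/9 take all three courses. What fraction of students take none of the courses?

1/6

By inclusion-exclusion,
P(union) = 4/9 + 17/36 + 7/18 − 2/9 − 2/9 − 5/36 + 1/9 = 5/6
P(none) = 1 − 5/6 = 1/6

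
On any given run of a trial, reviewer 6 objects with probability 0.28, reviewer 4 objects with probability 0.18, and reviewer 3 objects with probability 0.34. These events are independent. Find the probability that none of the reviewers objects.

0.389664

P(none) = (1 − 0.28) × (1 − 0.18) × (1 − 0.34) = 0.72 × 0.82 × 0.66 = 0.389664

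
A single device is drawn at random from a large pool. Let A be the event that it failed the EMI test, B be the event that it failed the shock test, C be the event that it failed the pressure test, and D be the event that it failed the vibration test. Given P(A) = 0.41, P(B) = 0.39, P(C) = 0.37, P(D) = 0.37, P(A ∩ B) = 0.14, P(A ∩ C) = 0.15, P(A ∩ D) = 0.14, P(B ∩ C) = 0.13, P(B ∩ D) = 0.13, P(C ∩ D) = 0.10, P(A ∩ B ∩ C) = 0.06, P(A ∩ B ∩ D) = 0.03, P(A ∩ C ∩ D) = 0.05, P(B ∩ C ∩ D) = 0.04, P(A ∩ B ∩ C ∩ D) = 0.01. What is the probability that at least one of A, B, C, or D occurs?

By inclusion-exclusion,
P(A ∪ B ∪ C ∪ D) = 0.41 + 0.39 + 0.37 + 0.37 − 0.14 − 0.15 − 0.14 − 0.13 − 0.13 − 0.10 + 0.06 + 0.03 + 0.05 + 0.04 − 0.01 = 0.92

0.92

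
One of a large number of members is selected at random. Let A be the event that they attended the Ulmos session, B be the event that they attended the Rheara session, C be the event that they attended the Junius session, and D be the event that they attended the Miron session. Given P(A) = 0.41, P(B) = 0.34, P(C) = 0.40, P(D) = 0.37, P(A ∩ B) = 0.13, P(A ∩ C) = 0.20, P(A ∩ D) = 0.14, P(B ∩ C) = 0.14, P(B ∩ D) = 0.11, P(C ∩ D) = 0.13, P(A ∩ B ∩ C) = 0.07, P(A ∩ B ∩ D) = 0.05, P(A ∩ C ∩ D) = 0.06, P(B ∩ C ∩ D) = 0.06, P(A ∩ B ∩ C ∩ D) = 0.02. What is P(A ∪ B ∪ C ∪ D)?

0.89

By inclusion–exclusion:
P(A ∪ B ∪ C ∪ D) = 0.41 + 0.34 + 0.40 + 0.37 − 0.13 − 0.20 − 0.14 − 0.14 − 0.11 − 0.13 + 0.07 + 0.05 + 0.06 + 0.06 − 0.02 = 0.89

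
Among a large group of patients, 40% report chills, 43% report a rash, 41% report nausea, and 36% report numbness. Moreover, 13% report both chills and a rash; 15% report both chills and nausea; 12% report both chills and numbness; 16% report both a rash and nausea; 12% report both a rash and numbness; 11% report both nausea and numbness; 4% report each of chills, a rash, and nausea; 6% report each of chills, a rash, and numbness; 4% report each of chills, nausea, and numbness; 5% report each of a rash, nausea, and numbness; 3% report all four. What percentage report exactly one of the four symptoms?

47%

P(exactly one) = 40 + 43 + 41 + 36 − 2·13 − 2·15 − 2·12 − 2·16 − 2·12 − 2·11 + 3·4 + 3·6 + 3·4 + 3·5 − 4·3 = 47%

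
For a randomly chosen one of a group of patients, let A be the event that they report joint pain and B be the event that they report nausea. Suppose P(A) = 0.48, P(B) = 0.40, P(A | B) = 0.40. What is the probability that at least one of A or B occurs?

0.72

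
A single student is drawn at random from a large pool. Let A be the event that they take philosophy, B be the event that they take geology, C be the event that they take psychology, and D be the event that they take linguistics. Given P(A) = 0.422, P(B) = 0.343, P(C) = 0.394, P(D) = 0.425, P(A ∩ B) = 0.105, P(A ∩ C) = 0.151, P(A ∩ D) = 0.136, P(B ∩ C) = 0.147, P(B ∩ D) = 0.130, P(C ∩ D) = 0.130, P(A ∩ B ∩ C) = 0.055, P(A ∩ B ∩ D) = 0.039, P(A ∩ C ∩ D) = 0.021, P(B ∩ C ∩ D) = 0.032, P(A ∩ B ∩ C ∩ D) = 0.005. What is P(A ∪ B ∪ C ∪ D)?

0.927

Apply inclusion-exclusion:
P(A ∪ B ∪ C ∪ D) = 0.422 + 0.343 + 0.394 + 0.425 − 0.105 − 0.151 − 0.136 − 0.147 − 0.130 − 0.130 + 0.055 + 0.039 + 0.021 + 0.032 − 0.005 = 0.927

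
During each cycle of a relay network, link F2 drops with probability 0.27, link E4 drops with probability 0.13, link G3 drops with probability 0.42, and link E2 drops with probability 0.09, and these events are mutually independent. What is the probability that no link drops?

P(none) = (1 − 0.27) × (1 − 0.13) × (1 − 0.42) × (1 − 0.09) = 0.73 × 0.87 × 0.58 × 0.91 = 0.33520578

0.33520578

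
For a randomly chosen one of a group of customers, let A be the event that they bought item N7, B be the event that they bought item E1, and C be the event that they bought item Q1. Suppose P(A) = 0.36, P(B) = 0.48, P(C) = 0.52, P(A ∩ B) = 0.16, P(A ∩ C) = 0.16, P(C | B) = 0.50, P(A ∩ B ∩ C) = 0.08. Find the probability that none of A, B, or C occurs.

0.12

P(B ∩ C) = P(B)·P(C|B) = 0.48 × 0.50 = 0.24
Apply inclusion-exclusion:
P(A ∪ B ∪ C) = 0.36 + 0.48 + 0.52 − 0.16 − 0.16 − 0.24 + 0.08 = 0.88
P(none) = 1 − 0.88 = 0.12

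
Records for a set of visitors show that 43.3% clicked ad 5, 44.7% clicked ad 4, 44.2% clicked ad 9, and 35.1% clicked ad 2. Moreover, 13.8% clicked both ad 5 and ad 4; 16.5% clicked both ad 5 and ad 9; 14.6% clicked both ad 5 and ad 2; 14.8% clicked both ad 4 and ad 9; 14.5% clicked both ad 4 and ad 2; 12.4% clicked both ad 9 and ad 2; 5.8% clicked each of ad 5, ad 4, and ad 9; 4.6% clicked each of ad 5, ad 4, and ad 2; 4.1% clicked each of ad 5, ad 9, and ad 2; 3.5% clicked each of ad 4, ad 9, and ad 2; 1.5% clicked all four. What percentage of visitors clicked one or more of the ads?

97.2%

By inclusion-exclusion,
P(at least one) = 43.3 + 44.7 + 44.2 + 35.1 − 13.8 − 16.5 − 14.6 − 14.8 − 14.5 − 12.4 + 5.8 + 4.6 + 4.1 + 3.5 − 1.5 = 97.2%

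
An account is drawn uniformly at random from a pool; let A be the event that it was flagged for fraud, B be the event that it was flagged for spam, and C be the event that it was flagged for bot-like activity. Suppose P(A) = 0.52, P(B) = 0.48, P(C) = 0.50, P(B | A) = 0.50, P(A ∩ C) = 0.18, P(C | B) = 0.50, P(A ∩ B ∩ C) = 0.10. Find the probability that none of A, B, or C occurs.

0.08

P(A ∩ B) = P(A)·P(B|A) = 0.52 × 0.50 = 0.26
P(B ∩ C) = P(B)·P(C|B) = 0.48 × 0.50 = 0.24
P(A ∪ B ∪ C) = 0.52 + 0.48 + 0.50 − 0.26 − 0.18 − 0.24 + 0.10 = 0.92
P(none) = 1 − 0.92 = 0.08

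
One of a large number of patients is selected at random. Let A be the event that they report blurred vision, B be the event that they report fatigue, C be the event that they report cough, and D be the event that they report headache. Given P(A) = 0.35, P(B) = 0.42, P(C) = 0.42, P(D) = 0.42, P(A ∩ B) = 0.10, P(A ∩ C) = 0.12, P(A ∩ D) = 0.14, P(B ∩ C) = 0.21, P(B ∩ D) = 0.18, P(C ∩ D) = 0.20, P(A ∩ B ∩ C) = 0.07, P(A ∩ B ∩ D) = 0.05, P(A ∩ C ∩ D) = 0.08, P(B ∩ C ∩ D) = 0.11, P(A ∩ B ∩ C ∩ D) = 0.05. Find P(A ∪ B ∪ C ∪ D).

P(A ∪ B ∪ C ∪ D) = 0.35 + 0.42 + 0.42 + 0.42 − 0.10 − 0.12 − 0.14 − 0.21 − 0.18 − 0.20 + 0.07 + 0.05 + 0.08 + 0.11 − 0.05 = 0.92

0.92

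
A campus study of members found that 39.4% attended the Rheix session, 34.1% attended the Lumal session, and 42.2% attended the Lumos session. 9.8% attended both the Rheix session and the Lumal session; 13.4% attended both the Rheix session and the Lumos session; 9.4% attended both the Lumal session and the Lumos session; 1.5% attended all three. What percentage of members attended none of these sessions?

15.4%

Apply inclusion-exclusion:
P(≥1) = 39.4 + 34.1 + 42.2 − 9.8 − 13.4 − 9.4 + 1.5 = 84.6%
P(none) = 100% − 84.6% = 15.4%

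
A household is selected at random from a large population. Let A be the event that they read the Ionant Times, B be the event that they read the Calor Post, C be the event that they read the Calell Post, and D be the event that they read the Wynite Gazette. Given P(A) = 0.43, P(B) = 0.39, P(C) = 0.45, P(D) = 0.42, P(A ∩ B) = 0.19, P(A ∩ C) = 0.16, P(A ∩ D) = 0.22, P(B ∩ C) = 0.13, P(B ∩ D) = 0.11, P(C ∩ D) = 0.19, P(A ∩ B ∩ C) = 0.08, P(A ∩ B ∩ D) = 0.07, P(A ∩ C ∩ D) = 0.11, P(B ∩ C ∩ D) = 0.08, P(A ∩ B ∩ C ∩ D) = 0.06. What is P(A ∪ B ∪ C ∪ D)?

0.97

P(A ∪ B ∪ C ∪ D) = 0.43 + 0.39 + 0.45 + 0.42 − 0.19 − 0.16 − 0.22 − 0.13 − 0.11 − 0.19 + 0.08 + 0.07 + 0.11 + 0.08 − 0.06 = 0.97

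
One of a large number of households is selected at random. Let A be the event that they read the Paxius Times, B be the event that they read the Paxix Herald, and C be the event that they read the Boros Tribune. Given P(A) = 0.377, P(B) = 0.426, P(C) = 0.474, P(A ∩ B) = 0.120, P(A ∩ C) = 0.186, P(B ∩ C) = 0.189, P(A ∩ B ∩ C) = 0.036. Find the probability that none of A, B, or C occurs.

P(A ∪ B ∪ C) = 0.377 + 0.426 + 0.474 − 0.120 − 0.186 − 0.189 + 0.036 = 0.818
P(none) = 1 − 0.818 = 0.182

0.182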